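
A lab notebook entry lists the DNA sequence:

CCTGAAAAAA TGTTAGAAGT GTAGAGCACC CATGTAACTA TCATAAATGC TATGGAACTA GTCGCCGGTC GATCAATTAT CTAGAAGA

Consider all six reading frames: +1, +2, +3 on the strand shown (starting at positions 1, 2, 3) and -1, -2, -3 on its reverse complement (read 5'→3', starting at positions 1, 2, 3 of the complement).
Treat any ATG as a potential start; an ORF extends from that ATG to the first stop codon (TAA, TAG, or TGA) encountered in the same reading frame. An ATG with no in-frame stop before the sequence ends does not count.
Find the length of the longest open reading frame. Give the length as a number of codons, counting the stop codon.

11

Reverse complement (5'→3'): TCTTCTAGATAATTGATCGACCGGCGACTAGTTCCATAGCATTTATGATAGTTACATGGGTGCTCTACACTTCTAACATTTTTTCAGG
Frame +1: CCT GAA AAA ATG TTA GAA GTG TAG AGC ACC CAT GTA ACT ATC ATA AAT GCT ATG GAA CTA GTC GCC GGT CGA TCA ATT ATC TAG AAG — ATG at 10, stop TAG at 22 → 15 nt; ATG at 52, stop TAG at 82 → 33 nt.
Frame +2: CTG AAA AAA TGT TAG AAG TGT AGA GCA CCC ATG TAA CTA TCA TAA ATG CTA TGG AAC TAG TCG CCG GTC GAT CAA TTA TCT AGA AGA — ATG at 32, stop TAA at 35 → 6 nt; ATG at 47, stop TAG at 59 → 15 nt.
Frame +3: TGA AAA AAT GTT AGA AGT GTA GAG CAC CCA TGT AAC TAT CAT AAA TGC TAT GGA ACT AGT CGC CGG TCG ATC AAT TAT CTA GAA — no ATG→stop ORF.
Frame -1: TCT TCT AGA TAA TTG ATC GAC CGG CGA CTA GTT CCA TAG CAT TTA TGA TAG TTA CAT GGG TGC TCT ACA CTT CTA ACA TTT TTT CAG — no ATG→stop ORF.
Frame -2: CTT CTA GAT AAT TGA TCG ACC GGC GAC TAG TTC CAT AGC ATT TAT GAT AGT TAC ATG GGT GCT CTA CAC TTC TAA CAT TTT TTC AGG — ATG at 56, stop TAA at 74 → 21 nt.
Frame -3: TTC TAG ATA ATT GAT CGA CCG GCG ACT AGT TCC ATA GCA TTT ATG ATA GTT ACA TGG GTG CTC TAC ACT TCT AAC ATT TTT TCA — no ATG→stop ORF.
Longest: frame +1, positions 52–84, 33 nt = 11 codons = 10 aa. → 11 codons.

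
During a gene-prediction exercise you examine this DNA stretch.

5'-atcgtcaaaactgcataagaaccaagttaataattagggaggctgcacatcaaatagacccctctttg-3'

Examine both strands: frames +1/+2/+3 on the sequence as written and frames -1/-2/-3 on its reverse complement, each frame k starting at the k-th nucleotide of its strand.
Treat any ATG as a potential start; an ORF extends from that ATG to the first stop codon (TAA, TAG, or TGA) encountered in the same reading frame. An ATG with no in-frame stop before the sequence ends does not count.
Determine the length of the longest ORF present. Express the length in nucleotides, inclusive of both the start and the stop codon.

24

Reverse complement (5'→3'): CAAAGAGGGGTCTATTTGATGTGCAGCCTCCCTAATTATTAACTTGGTTCTTATGCAGTTTTGACGAT
Frame +1: ATC GTC AAA ACT GCA TAA GAA CCA AGT TAA TAA TTA GGG AGG CTG CAC ATC AAA TAG ACC CCT CTT — no ATG→stop ORF.
Frame +2: TCG TCA AAA CTG CAT AAG AAC CAA GTT AAT AAT TAG GGA GGC TGC ACA TCA AAT AGA CCC CTC TTT — no ATG→stop ORF.
Frame +3: CGT CAA AAC TGC ATA AGA ACC AAG TTA ATA ATT AGG GAG GCT GCA CAT CAA ATA GAC CCC TCT TTG — no ATG→stop ORF.
Frame -1: CAA AGA GGG GTC TAT TTG ATG TGC AGC CTC CCT AAT TAT TAA CTT GGT TCT TAT GCA GTT TTG ACG — ATG at 19, stop TAA at 40 → 24 nt.
Frame -2: AAA GAG GGG TCT ATT TGA TGT GCA GCC TCC CTA ATT ATT AAC TTG GTT CTT ATG CAG TTT TGA CGA — ATG at 53, stop TGA at 62 → 12 nt.
Frame -3: AAG AGG GGT CTA TTT GAT GTG CAG CCT CCC TAA TTA TTA ACT TGG TTC TTA TGC AGT TTT GAC GAT — no ATG→stop ORF.
Longest: frame -1, positions 19–42, 24 nt = 8 codons = 7 aa. → 24 nucleotides.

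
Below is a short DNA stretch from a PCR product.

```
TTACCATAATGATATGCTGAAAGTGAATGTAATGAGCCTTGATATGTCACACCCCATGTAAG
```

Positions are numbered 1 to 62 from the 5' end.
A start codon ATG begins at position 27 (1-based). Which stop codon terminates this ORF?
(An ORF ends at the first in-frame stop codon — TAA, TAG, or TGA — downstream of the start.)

TAA

Codons from position 27: ATG (27–29), TAA (30–32).
The first in-frame stop codon is TAA.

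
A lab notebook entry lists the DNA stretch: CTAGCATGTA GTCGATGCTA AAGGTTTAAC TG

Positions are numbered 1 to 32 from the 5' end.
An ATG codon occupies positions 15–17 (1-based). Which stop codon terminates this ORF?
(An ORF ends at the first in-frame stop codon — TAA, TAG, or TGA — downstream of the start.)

Codons from position 15: ATG (15–17), CTA (18–20), AAG (21–23), GTT (24–26), TAA (27–29).
The first in-frame stop codon is TAA.

TAA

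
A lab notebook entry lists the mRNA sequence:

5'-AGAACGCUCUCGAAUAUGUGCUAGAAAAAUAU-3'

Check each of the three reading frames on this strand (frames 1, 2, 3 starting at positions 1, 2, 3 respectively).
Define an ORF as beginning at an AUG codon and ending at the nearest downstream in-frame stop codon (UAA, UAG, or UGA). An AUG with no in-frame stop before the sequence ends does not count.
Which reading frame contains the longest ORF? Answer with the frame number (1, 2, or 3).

Frame 1: AGA ACG CUC UCG AAU AUG UGC UAG AAA AAU — AUG at 16, stop UAG at 22 → 9 nt.
Frame 2: GAA CGC UCU CGA AUA UGU GCU AGA AAA AUA — no AUG→stop ORF.
Frame 3: AAC GCU CUC GAA UAU GUG CUA GAA AAA UAU — no AUG→stop ORF.
Longest ORF is 9 nt in frame 1 (positions 16–24).

1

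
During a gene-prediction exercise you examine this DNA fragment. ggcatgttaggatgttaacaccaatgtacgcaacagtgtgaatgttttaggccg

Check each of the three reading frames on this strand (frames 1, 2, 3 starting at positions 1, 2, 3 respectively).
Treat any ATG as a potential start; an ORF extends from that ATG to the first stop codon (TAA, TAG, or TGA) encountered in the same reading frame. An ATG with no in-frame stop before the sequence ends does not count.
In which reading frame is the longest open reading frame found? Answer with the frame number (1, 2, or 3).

3

Frame 1: GGC ATG TTA GGA TGT TAA CAC CAA TGT ACG CAA CAG TGT GAA TGT TTT AGG CCG — ATG at 4, stop TAA at 16 → 15 nt.
Frame 2: GCA TGT TAG GAT GTT AAC ACC AAT GTA CGC AAC AGT GTG AAT GTT TTA GGC — no ATG→stop ORF.
Frame 3: CAT GTT AGG ATG TTA ACA CCA ATG TAC GCA ACA GTG TGA ATG TTT TAG GCC — ATG at 12, stop TGA at 39 → 30 nt; ATG at 24, stop TGA at 39 → 18 nt; ATG at 42, stop TAG at 48 → 9 nt.
Longest ORF is 30 nt in frame 3 (positions 12–41).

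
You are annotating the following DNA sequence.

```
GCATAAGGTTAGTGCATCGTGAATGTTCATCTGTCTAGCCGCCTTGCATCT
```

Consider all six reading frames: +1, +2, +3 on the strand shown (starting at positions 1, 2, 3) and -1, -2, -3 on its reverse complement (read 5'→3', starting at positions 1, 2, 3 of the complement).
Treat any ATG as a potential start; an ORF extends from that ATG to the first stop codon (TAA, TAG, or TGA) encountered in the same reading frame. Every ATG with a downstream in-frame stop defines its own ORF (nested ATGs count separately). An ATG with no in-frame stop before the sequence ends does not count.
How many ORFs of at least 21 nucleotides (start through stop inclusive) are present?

Reverse complement (5'→3'): AGATGCAAGGCGGCTAGACAGATGAACATTCACGATGCACTAACCTTATGC
Frame +1: GCA TAA GGT TAG TGC ATC GTG AAT GTT CAT CTG TCT AGC CGC CTT GCA TCT — no ATG→stop ORF.
Frame +2: CAT AAG GTT AGT GCA TCG TGA ATG TTC ATC TGT CTA GCC GCC TTG CAT — no ATG→stop ORF.
Frame +3: ATA AGG TTA GTG CAT CGT GAA TGT TCA TCT GTC TAG CCG CCT TGC ATC — no ATG→stop ORF.
Frame -1: AGA TGC AAG GCG GCT AGA CAG ATG AAC ATT CAC GAT GCA CTA ACC TTA TGC — no ATG→stop ORF.
Frame -2: GAT GCA AGG CGG CTA GAC AGA TGA ACA TTC ACG ATG CAC TAA CCT TAT — ATG at 35, stop TAA at 41 → 9 nt.
Frame -3: ATG CAA GGC GGC TAG ACA GAT GAA CAT TCA CGA TGC ACT AAC CTT ATG — ATG at 3, stop TAG at 15 → 15 nt.
No ORF reaches 21 nucleotides. Count = 0.

0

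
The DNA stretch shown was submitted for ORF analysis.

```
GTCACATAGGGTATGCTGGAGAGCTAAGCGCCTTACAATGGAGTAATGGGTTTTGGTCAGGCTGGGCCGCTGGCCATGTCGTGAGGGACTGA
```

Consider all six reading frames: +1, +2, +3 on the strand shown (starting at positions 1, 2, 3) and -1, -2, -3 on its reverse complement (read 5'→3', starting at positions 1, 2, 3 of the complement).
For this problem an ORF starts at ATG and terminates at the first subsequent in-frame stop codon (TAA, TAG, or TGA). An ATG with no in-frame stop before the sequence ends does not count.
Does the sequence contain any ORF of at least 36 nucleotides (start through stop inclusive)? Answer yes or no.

Reverse complement (5'→3'): TCAGTCCCTCACGACATGGCCAGCGGCCCAGCCTGACCAAAACCCATTACTCCATTGTAAGGCGCTTAGCTCTCCAGCATACCCTATGTGAC
Frame +1: GTC ACA TAG GGT ATG CTG GAG AGC TAA GCG CCT TAC AAT GGA GTA ATG GGT TTT GGT CAG GCT GGG CCG CTG GCC ATG TCG TGA GGG ACT — ATG at 13, stop TAA at 25 → 15 nt; ATG at 46, stop TGA at 82 → 39 nt; ATG at 76, stop TGA at 82 → 9 nt.
Frame +2: TCA CAT AGG GTA TGC TGG AGA GCT AAG CGC CTT ACA ATG GAG TAA TGG GTT TTG GTC AGG CTG GGC CGC TGG CCA TGT CGT GAG GGA CTG — ATG at 38, stop TAA at 44 → 9 nt.
Frame +3: CAC ATA GGG TAT GCT GGA GAG CTA AGC GCC TTA CAA TGG AGT AAT GGG TTT TGG TCA GGC TGG GCC GCT GGC CAT GTC GTG AGG GAC TGA — no ATG→stop ORF.
Frame -1: TCA GTC CCT CAC GAC ATG GCC AGC GGC CCA GCC TGA CCA AAA CCC ATT ACT CCA TTG TAA GGC GCT TAG CTC TCC AGC ATA CCC TAT GTG — ATG at 16, stop TGA at 34 → 21 nt.
Frame -2: CAG TCC CTC ACG ACA TGG CCA GCG GCC CAG CCT GAC CAA AAC CCA TTA CTC CAT TGT AAG GCG CTT AGC TCT CCA GCA TAC CCT ATG TGA — ATG at 86, stop TGA at 89 → 6 nt.
Frame -3: AGT CCC TCA CGA CAT GGC CAG CGG CCC AGC CTG ACC AAA ACC CAT TAC TCC ATT GTA AGG CGC TTA GCT CTC CAG CAT ACC CTA TGT GAC — no ATG→stop ORF.
Frame +1 has an ORF of 39 nucleotides (positions 46–84) ≥ 36, so yes.

yes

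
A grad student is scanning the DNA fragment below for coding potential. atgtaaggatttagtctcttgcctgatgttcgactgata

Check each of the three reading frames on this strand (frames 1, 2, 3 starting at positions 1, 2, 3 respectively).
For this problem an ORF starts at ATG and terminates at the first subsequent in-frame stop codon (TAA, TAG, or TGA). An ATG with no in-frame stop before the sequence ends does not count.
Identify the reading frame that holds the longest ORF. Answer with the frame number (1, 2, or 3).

2

Frame 1: ATG TAA GGA TTT AGT CTC TTG CCT GAT GTT CGA CTG ATA — ATG at 1, stop TAA at 4 → 6 nt.
Frame 2: TGT AAG GAT TTA GTC TCT TGC CTG ATG TTC GAC TGA — ATG at 26, stop TGA at 35 → 12 nt.
Frame 3: GTA AGG ATT TAG TCT CTT GCC TGA TGT TCG ACT GAT — no ATG→stop ORF.
Longest ORF is 12 nt in frame 2 (positions 26–37).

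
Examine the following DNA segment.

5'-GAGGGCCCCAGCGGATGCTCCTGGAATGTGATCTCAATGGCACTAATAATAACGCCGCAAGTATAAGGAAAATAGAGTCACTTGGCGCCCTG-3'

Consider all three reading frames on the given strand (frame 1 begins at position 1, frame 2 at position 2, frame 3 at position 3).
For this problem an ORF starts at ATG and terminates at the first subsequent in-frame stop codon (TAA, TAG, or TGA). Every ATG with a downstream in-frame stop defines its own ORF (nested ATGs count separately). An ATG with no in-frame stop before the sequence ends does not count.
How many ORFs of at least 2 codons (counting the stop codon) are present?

2

Frame 1: GAG GGC CCC AGC GGA TGC TCC TGG AAT GTG ATC TCA ATG GCA CTA ATA ATA ACG CCG CAA GTA TAA GGA AAA TAG AGT CAC TTG GCG CCC — ATG at 37, stop TAA at 64 → 30 nt.
Frame 2: AGG GCC CCA GCG GAT GCT CCT GGA ATG TGA TCT CAA TGG CAC TAA TAA TAA CGC CGC AAG TAT AAG GAA AAT AGA GTC ACT TGG CGC CCT — ATG at 26, stop TGA at 29 → 6 nt.
Frame 3: GGG CCC CAG CGG ATG CTC CTG GAA TGT GAT CTC AAT GGC ACT AAT AAT AAC GCC GCA AGT ATA AGG AAA ATA GAG TCA CTT GGC GCC CTG — no ATG→stop ORF.
ORFs ≥ 2 codons: frame 1 37–66 (10 codons), frame 2 26–31 (2 codons). Count = 2.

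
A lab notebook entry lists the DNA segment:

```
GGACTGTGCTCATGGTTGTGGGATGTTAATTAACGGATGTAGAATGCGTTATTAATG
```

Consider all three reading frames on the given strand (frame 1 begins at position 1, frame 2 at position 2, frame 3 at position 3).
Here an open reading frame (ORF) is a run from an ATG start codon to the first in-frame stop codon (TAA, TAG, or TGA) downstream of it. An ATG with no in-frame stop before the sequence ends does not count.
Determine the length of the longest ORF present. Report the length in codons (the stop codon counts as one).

Frame 1: GGA CTG TGC TCA TGG TTG TGG GAT GTT AAT TAA CGG ATG TAG AAT GCG TTA TTA ATG — ATG at 37, stop TAG at 40 → 6 nt.
Frame 2: GAC TGT GCT CAT GGT TGT GGG ATG TTA ATT AAC GGA TGT AGA ATG CGT TAT TAA — ATG at 23, stop TAA at 53 → 33 nt; ATG at 44, stop TAA at 53 → 12 nt.
Frame 3: ACT GTG CTC ATG GTT GTG GGA TGT TAA TTA ACG GAT GTA GAA TGC GTT ATT AAT — ATG at 12, stop TAA at 27 → 18 nt.
Longest: frame 2, positions 23–55, 33 nt = 11 codons = 10 aa. → 11 codons.

11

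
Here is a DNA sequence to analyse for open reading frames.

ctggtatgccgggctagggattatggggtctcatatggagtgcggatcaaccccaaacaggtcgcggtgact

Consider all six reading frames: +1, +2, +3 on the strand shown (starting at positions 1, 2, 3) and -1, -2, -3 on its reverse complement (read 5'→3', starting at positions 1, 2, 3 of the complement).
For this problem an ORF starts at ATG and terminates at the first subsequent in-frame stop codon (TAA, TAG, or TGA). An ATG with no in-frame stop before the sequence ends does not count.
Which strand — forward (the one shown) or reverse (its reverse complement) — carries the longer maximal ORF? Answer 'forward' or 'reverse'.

forward

Reverse complement (5'→3'): AGTCACCGCGACCTGTTTGGGGTTGATCCGCACTCCATATGAGACCCCATAATCCCTAGCCCGGCATACCAG
Frame +1: CTG GTA TGC CGG GCT AGG GAT TAT GGG GTC TCA TAT GGA GTG CGG ATC AAC CCC AAA CAG GTC GCG GTG ACT — no ATG→stop ORF.
Frame +2: TGG TAT GCC GGG CTA GGG ATT ATG GGG TCT CAT ATG GAG TGC GGA TCA ACC CCA AAC AGG TCG CGG TGA — ATG at 23, stop TGA at 68 → 48 nt; ATG at 35, stop TGA at 68 → 36 nt.
Frame +3: GGT ATG CCG GGC TAG GGA TTA TGG GGT CTC ATA TGG AGT GCG GAT CAA CCC CAA ACA GGT CGC GGT GAC — ATG at 6, stop TAG at 15 → 12 nt.
Frame -1: AGT CAC CGC GAC CTG TTT GGG GTT GAT CCG CAC TCC ATA TGA GAC CCC ATA ATC CCT AGC CCG GCA TAC CAG — no ATG→stop ORF.
Frame -2: GTC ACC GCG ACC TGT TTG GGG TTG ATC CGC ACT CCA TAT GAG ACC CCA TAA TCC CTA GCC CGG CAT ACC — no ATG→stop ORF.
Frame -3: TCA CCG CGA CCT GTT TGG GGT TGA TCC GCA CTC CAT ATG AGA CCC CAT AAT CCC TAG CCC GGC ATA CCA — ATG at 39, stop TAG at 57 → 21 nt.
Forward-strand max 48 nt; reverse-strand max 21 nt. The forward strand has the longer ORF.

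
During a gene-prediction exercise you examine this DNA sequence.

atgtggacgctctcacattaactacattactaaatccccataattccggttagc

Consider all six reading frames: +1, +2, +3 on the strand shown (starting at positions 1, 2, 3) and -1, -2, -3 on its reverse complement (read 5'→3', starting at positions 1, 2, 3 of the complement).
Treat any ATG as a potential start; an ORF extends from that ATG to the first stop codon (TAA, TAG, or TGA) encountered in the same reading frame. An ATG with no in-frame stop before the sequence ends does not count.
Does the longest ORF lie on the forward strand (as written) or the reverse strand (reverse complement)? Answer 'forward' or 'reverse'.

forward

Reverse complement (5'→3'): GCTAACCGGAATTATGGGGATTTAGTAATGTAGTTAATGTGAGAGCGTCCACAT
Frame +1: ATG TGG ACG CTC TCA CAT TAA CTA CAT TAC TAA ATC CCC ATA ATT CCG GTT AGC — ATG at 1, stop TAA at 19 → 21 nt.
Frame +2: TGT GGA CGC TCT CAC ATT AAC TAC ATT ACT AAA TCC CCA TAA TTC CGG TTA — no ATG→stop ORF.
Frame +3: GTG GAC GCT CTC ACA TTA ACT ACA TTA CTA AAT CCC CAT AAT TCC GGT TAG — no ATG→stop ORF.
Frame -1: GCT AAC CGG AAT TAT GGG GAT TTA GTA ATG TAG TTA ATG TGA GAG CGT CCA CAT — ATG at 28, stop TAG at 31 → 6 nt; ATG at 37, stop TGA at 40 → 6 nt.
Frame -2: CTA ACC GGA ATT ATG GGG ATT TAG TAA TGT AGT TAA TGT GAG AGC GTC CAC — ATG at 14, stop TAG at 23 → 12 nt.
Frame -3: TAA CCG GAA TTA TGG GGA TTT AGT AAT GTA GTT AAT GTG AGA GCG TCC ACA — no ATG→stop ORF.
Forward-strand max 21 nt; reverse-strand max 12 nt. The forward strand has the longer ORF.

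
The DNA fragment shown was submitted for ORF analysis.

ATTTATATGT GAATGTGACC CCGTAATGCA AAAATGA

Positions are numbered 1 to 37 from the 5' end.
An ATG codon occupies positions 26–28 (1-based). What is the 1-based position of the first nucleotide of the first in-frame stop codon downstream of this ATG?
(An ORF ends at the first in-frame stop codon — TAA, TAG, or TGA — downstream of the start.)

Codons from position 26: ATG (26–28), CAA (29–31), AAA (32–34), TGA (35–37).
TGA is a stop codon; it begins at position 35.

35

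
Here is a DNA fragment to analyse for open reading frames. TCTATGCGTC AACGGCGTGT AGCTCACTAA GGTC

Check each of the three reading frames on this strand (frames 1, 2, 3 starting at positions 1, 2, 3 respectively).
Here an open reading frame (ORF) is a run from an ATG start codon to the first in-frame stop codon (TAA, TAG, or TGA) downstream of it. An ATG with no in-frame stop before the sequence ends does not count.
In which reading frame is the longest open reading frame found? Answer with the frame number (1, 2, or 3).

1

Frame 1: TCT ATG CGT CAA CGG CGT GTA GCT CAC TAA GGT — ATG at 4, stop TAA at 28 → 27 nt.
Frame 2: CTA TGC GTC AAC GGC GTG TAG CTC ACT AAG GTC — no ATG→stop ORF.
Frame 3: TAT GCG TCA ACG GCG TGT AGC TCA CTA AGG — no ATG→stop ORF.
Longest ORF is 27 nt in frame 1 (positions 4–30).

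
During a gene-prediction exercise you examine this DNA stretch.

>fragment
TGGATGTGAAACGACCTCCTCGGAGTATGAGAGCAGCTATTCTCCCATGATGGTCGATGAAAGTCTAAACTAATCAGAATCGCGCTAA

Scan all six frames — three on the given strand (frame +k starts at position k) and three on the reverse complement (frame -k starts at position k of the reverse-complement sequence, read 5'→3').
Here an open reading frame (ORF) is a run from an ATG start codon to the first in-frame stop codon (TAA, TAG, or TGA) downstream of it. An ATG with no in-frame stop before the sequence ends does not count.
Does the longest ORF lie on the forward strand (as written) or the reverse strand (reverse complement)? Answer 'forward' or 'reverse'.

forward

Reverse complement (5'→3'): TTAGCGCGATTCTGATTAGTTTAGACTTTCATCGACCATCATGGGAGAATAGCTGCTCTCATACTCCGAGGAGGTCGTTTCACATCCA
Frame +1: TGG ATG TGA AAC GAC CTC CTC GGA GTA TGA GAG CAG CTA TTC TCC CAT GAT GGT CGA TGA AAG TCT AAA CTA ATC AGA ATC GCG CTA — ATG at 4, stop TGA at 7 → 6 nt.
Frame +2: GGA TGT GAA ACG ACC TCC TCG GAG TAT GAG AGC AGC TAT TCT CCC ATG ATG GTC GAT GAA AGT CTA AAC TAA TCA GAA TCG CGC TAA — ATG at 47, stop TAA at 71 → 27 nt; ATG at 50, stop TAA at 71 → 24 nt.
Frame +3: GAT GTG AAA CGA CCT CCT CGG AGT ATG AGA GCA GCT ATT CTC CCA TGA TGG TCG ATG AAA GTC TAA ACT AAT CAG AAT CGC GCT — ATG at 27, stop TGA at 48 → 24 nt; ATG at 57, stop TAA at 66 → 12 nt.
Frame -1: TTA GCG CGA TTC TGA TTA GTT TAG ACT TTC ATC GAC CAT CAT GGG AGA ATA GCT GCT CTC ATA CTC CGA GGA GGT CGT TTC ACA TCC — no ATG→stop ORF.
Frame -2: TAG CGC GAT TCT GAT TAG TTT AGA CTT TCA TCG ACC ATC ATG GGA GAA TAG CTG CTC TCA TAC TCC GAG GAG GTC GTT TCA CAT CCA — ATG at 41, stop TAG at 50 → 12 nt.
Frame -3: AGC GCG ATT CTG ATT AGT TTA GAC TTT CAT CGA CCA TCA TGG GAG AAT AGC TGC TCT CAT ACT CCG AGG AGG TCG TTT CAC ATC — no ATG→stop ORF.
Forward-strand max 27 nt; reverse-strand max 12 nt. The forward strand has the longer ORF.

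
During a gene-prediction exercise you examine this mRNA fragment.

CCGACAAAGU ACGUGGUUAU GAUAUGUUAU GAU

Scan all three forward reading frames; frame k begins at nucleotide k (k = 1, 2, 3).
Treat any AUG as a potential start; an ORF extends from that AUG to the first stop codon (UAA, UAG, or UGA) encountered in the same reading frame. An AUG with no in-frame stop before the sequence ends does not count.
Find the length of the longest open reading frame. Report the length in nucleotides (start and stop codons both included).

9

Frame 1: CCG ACA AAG UAC GUG GUU AUG AUA UGU UAU GAU — no AUG→stop ORF.
Frame 2: CGA CAA AGU ACG UGG UUA UGA UAU GUU AUG — no AUG→stop ORF.
Frame 3: GAC AAA GUA CGU GGU UAU GAU AUG UUA UGA — AUG at 24, stop UGA at 30 → 9 nt.
Longest: frame 3, positions 24–32, 9 nt = 3 codons = 2 aa. → 9 nucleotides.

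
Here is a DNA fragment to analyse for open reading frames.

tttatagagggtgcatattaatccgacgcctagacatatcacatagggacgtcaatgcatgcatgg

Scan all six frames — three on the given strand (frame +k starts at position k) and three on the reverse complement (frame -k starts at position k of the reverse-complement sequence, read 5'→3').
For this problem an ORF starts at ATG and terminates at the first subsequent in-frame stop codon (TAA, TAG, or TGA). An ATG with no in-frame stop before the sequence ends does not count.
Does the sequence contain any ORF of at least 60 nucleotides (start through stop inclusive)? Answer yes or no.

yes

Reverse complement (5'→3'): CCATGCATGCATTGACGTCCCTATGTGATATGTCTAGGCGTCGGATTAATATGCACCCTCTATAAA
Frame +1: TTT ATA GAG GGT GCA TAT TAA TCC GAC GCC TAG ACA TAT CAC ATA GGG ACG TCA ATG CAT GCA TGG — no ATG→stop ORF.
Frame +2: TTA TAG AGG GTG CAT ATT AAT CCG ACG CCT AGA CAT ATC ACA TAG GGA CGT CAA TGC ATG CAT — no ATG→stop ORF.
Frame +3: TAT AGA GGG TGC ATA TTA ATC CGA CGC CTA GAC ATA TCA CAT AGG GAC GTC AAT GCA TGC ATG — no ATG→stop ORF.
Frame -1: CCA TGC ATG CAT TGA CGT CCC TAT GTG ATA TGT CTA GGC GTC GGA TTA ATA TGC ACC CTC TAT AAA — ATG at 7, stop TGA at 13 → 9 nt.
Frame -2: CAT GCA TGC ATT GAC GTC CCT ATG TGA TAT GTC TAG GCG TCG GAT TAA TAT GCA CCC TCT ATA — ATG at 23, stop TGA at 26 → 6 nt.
Frame -3: ATG CAT GCA TTG ACG TCC CTA TGT GAT ATG TCT AGG CGT CGG ATT AAT ATG CAC CCT CTA TAA — ATG at 3, stop TAA at 63 → 63 nt; ATG at 30, stop TAA at 63 → 36 nt; ATG at 51, stop TAA at 63 → 15 nt.
Frame -3 has an ORF of 63 nucleotides (positions 3–65) ≥ 60, so yes.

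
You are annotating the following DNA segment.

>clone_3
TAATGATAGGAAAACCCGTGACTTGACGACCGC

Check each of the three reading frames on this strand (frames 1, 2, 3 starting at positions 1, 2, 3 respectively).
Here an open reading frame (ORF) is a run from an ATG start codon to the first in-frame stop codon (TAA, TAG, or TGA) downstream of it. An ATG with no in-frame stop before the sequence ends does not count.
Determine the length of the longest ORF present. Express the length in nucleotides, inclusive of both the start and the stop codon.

Frame 1: TAA TGA TAG GAA AAC CCG TGA CTT GAC GAC CGC — no ATG→stop ORF.
Frame 2: AAT GAT AGG AAA ACC CGT GAC TTG ACG ACC — no ATG→stop ORF.
Frame 3: ATG ATA GGA AAA CCC GTG ACT TGA CGA CCG — ATG at 3, stop TGA at 24 → 24 nt.
Longest: frame 3, positions 3–26, 24 nt = 8 codons = 7 aa. → 24 nucleotides.

24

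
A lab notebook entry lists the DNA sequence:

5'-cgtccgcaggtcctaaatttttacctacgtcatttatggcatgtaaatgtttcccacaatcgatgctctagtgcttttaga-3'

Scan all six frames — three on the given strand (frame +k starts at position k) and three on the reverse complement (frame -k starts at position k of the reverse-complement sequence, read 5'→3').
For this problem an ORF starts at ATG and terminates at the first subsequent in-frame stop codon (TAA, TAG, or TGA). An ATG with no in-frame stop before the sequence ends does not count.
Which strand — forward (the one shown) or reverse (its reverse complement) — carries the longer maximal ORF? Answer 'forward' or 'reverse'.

Reverse complement (5'→3'): TCTAAAAGCACTAGAGCATCGATTGTGGGAAACATTTACATGCCATAAATGACGTAGGTAAAAATTTAGGACCTGCGGACG
Frame +1: CGT CCG CAG GTC CTA AAT TTT TAC CTA CGT CAT TTA TGG CAT GTA AAT GTT TCC CAC AAT CGA TGC TCT AGT GCT TTT AGA — no ATG→stop ORF.
Frame +2: GTC CGC AGG TCC TAA ATT TTT ACC TAC GTC ATT TAT GGC ATG TAA ATG TTT CCC ACA ATC GAT GCT CTA GTG CTT TTA — ATG at 41, stop TAA at 44 → 6 nt.
Frame +3: TCC GCA GGT CCT AAA TTT TTA CCT ACG TCA TTT ATG GCA TGT AAA TGT TTC CCA CAA TCG ATG CTC TAG TGC TTT TAG — ATG at 36, stop TAG at 69 → 36 nt; ATG at 63, stop TAG at 69 → 9 nt.
Frame -1: TCT AAA AGC ACT AGA GCA TCG ATT GTG GGA AAC ATT TAC ATG CCA TAA ATG ACG TAG GTA AAA ATT TAG GAC CTG CGG ACG — ATG at 40, stop TAA at 46 → 9 nt; ATG at 49, stop TAG at 55 → 9 nt.
Frame -2: CTA AAA GCA CTA GAG CAT CGA TTG TGG GAA ACA TTT ACA TGC CAT AAA TGA CGT AGG TAA AAA TTT AGG ACC TGC GGA — no ATG→stop ORF.
Frame -3: TAA AAG CAC TAG AGC ATC GAT TGT GGG AAA CAT TTA CAT GCC ATA AAT GAC GTA GGT AAA AAT TTA GGA CCT GCG GAC — no ATG→stop ORF.
Forward-strand max 36 nt; reverse-strand max 9 nt. The forward strand has the longer ORF.

forward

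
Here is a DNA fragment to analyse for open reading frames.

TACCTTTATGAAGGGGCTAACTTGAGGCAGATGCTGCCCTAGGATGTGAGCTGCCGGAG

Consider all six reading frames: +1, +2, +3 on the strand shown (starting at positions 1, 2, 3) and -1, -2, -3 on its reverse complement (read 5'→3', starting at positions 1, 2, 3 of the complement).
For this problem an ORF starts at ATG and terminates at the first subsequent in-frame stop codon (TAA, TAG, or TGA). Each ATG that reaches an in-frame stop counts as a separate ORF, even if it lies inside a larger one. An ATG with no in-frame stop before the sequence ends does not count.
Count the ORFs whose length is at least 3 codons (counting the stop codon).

2

Reverse complement (5'→3'): CTCCGGCAGCTCACATCCTAGGGCAGCATCTGCCTCAAGTTAGCCCCTTCATAAAGGTA
Frame +1: TAC CTT TAT GAA GGG GCT AAC TTG AGG CAG ATG CTG CCC TAG GAT GTG AGC TGC CGG — ATG at 31, stop TAG at 40 → 12 nt.
Frame +2: ACC TTT ATG AAG GGG CTA ACT TGA GGC AGA TGC TGC CCT AGG ATG TGA GCT GCC GGA — ATG at 8, stop TGA at 23 → 18 nt; ATG at 44, stop TGA at 47 → 6 nt.
Frame +3: CCT TTA TGA AGG GGC TAA CTT GAG GCA GAT GCT GCC CTA GGA TGT GAG CTG CCG GAG — no ATG→stop ORF.
Frame -1: CTC CGG CAG CTC ACA TCC TAG GGC AGC ATC TGC CTC AAG TTA GCC CCT TCA TAA AGG — no ATG→stop ORF.
Frame -2: TCC GGC AGC TCA CAT CCT AGG GCA GCA TCT GCC TCA AGT TAG CCC CTT CAT AAA GGT — no ATG→stop ORF.
Frame -3: CCG GCA GCT CAC ATC CTA GGG CAG CAT CTG CCT CAA GTT AGC CCC TTC ATA AAG GTA — no ATG→stop ORF.
ORFs ≥ 3 codons: frame +1 31–42 (4 codons), frame +2 8–25 (6 codons). Count = 2.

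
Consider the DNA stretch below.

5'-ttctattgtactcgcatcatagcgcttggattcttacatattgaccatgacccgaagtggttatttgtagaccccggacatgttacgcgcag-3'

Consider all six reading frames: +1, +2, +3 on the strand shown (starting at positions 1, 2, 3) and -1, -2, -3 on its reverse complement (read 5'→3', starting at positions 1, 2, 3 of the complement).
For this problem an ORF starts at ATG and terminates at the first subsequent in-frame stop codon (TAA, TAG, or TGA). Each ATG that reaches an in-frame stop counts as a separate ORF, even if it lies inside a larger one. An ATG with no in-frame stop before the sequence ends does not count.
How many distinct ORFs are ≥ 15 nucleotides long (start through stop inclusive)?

5

Reverse complement (5'→3'): CTGCGCGTAACATGTCCGGGGTCTACAAATAACCACTTCGGGTCATGGTCAATATGTAAGAATCCAAGCGCTATGATGCGAGTACAATAGAA
Frame +1: TTC TAT TGT ACT CGC ATC ATA GCG CTT GGA TTC TTA CAT ATT GAC CAT GAC CCG AAG TGG TTA TTT GTA GAC CCC GGA CAT GTT ACG CGC — no ATG→stop ORF.
Frame +2: TCT ATT GTA CTC GCA TCA TAG CGC TTG GAT TCT TAC ATA TTG ACC ATG ACC CGA AGT GGT TAT TTG TAG ACC CCG GAC ATG TTA CGC GCA — ATG at 47, stop TAG at 68 → 24 nt.
Frame +3: CTA TTG TAC TCG CAT CAT AGC GCT TGG ATT CTT ACA TAT TGA CCA TGA CCC GAA GTG GTT ATT TGT AGA CCC CGG ACA TGT TAC GCG CAG — no ATG→stop ORF.
Frame -1: CTG CGC GTA ACA TGT CCG GGG TCT ACA AAT AAC CAC TTC GGG TCA TGG TCA ATA TGT AAG AAT CCA AGC GCT ATG ATG CGA GTA CAA TAG — ATG at 73, stop TAG at 88 → 18 nt; ATG at 76, stop TAG at 88 → 15 nt.
Frame -2: TGC GCG TAA CAT GTC CGG GGT CTA CAA ATA ACC ACT TCG GGT CAT GGT CAA TAT GTA AGA ATC CAA GCG CTA TGA TGC GAG TAC AAT AGA — no ATG→stop ORF.
Frame -3: GCG CGT AAC ATG TCC GGG GTC TAC AAA TAA CCA CTT CGG GTC ATG GTC AAT ATG TAA GAA TCC AAG CGC TAT GAT GCG AGT ACA ATA GAA — ATG at 12, stop TAA at 30 → 21 nt; ATG at 45, stop TAA at 57 → 15 nt; ATG at 54, stop TAA at 57 → 6 nt.
ORFs ≥ 15 nucleotides: frame +2 47–70 (24 nucleotides), frame -1 73–90 (18 nucleotides), frame -1 76–90 (15 nucleotides), frame -3 12–32 (21 nucleotides), frame -3 45–59 (15 nucleotides). Count = 5.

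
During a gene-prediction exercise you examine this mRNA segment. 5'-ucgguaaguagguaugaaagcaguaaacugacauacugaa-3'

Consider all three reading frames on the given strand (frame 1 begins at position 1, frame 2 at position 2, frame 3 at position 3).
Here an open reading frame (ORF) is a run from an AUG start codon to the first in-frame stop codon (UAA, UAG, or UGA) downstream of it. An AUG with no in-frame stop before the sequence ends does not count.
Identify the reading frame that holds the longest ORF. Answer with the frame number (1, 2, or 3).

Frame 1: UCG GUA AGU AGG UAU GAA AGC AGU AAA CUG ACA UAC UGA — no AUG→stop ORF.
Frame 2: CGG UAA GUA GGU AUG AAA GCA GUA AAC UGA CAU ACU GAA — AUG at 14, stop UGA at 29 → 18 nt.
Frame 3: GGU AAG UAG GUA UGA AAG CAG UAA ACU GAC AUA CUG — no AUG→stop ORF.
Longest ORF is 18 nt in frame 2 (positions 14–31).

2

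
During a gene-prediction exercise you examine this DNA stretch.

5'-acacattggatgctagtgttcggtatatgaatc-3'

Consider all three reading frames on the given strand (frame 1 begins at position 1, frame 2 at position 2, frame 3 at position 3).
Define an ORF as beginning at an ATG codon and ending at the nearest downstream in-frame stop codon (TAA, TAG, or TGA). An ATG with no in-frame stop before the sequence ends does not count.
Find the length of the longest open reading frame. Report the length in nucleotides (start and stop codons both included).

21

Frame 1: ACA CAT TGG ATG CTA GTG TTC GGT ATA TGA ATC — ATG at 10, stop TGA at 28 → 21 nt.
Frame 2: CAC ATT GGA TGC TAG TGT TCG GTA TAT GAA — no ATG→stop ORF.
Frame 3: ACA TTG GAT GCT AGT GTT CGG TAT ATG AAT — no ATG→stop ORF.
Longest: frame 1, positions 10–30, 21 nt = 7 codons = 6 aa. → 21 nucleotides.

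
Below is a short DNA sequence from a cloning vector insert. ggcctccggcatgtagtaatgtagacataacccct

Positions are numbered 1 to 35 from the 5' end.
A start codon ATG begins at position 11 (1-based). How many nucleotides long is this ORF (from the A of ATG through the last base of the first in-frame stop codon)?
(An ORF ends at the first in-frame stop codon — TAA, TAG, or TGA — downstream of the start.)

Codons from position 11: ATG (11–13), TAG (14–16).
TAG is the first in-frame stop; ORF spans 11–16, 6 nucleotides.

6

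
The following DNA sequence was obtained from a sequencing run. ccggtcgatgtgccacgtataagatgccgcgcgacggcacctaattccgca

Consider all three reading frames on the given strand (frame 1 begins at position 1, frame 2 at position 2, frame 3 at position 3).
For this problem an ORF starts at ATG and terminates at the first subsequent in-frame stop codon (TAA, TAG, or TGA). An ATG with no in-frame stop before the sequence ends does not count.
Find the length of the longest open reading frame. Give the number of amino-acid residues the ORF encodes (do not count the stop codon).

Frame 1: CCG GTC GAT GTG CCA CGT ATA AGA TGC CGC GCG ACG GCA CCT AAT TCC GCA — no ATG→stop ORF.
Frame 2: CGG TCG ATG TGC CAC GTA TAA GAT GCC GCG CGA CGG CAC CTA ATT CCG — ATG at 8, stop TAA at 20 → 15 nt.
Frame 3: GGT CGA TGT GCC ACG TAT AAG ATG CCG CGC GAC GGC ACC TAA TTC CGC — ATG at 24, stop TAA at 42 → 21 nt.
Longest: frame 3, positions 24–44, 21 nt = 7 codons = 6 aa. → 6 amino acids.

6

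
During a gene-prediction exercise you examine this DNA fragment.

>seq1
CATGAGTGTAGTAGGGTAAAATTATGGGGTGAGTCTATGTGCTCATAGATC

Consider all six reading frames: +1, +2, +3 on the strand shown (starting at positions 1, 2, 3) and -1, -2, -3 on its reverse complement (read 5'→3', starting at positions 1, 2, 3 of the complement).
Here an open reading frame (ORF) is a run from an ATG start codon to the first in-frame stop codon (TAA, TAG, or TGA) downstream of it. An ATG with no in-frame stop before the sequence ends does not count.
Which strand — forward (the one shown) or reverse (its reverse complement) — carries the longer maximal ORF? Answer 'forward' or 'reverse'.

forward

Reverse complement (5'→3'): GATCTATGAGCACATAGACTCACCCCATAATTTTACCCTACTACACTCATG
Frame +1: CAT GAG TGT AGT AGG GTA AAA TTA TGG GGT GAG TCT ATG TGC TCA TAG ATC — ATG at 37, stop TAG at 46 → 12 nt.
Frame +2: ATG AGT GTA GTA GGG TAA AAT TAT GGG GTG AGT CTA TGT GCT CAT AGA — ATG at 2, stop TAA at 17 → 18 nt.
Frame +3: TGA GTG TAG TAG GGT AAA ATT ATG GGG TGA GTC TAT GTG CTC ATA GAT — ATG at 24, stop TGA at 30 → 9 nt.
Frame -1: GAT CTA TGA GCA CAT AGA CTC ACC CCA TAA TTT TAC CCT ACT ACA CTC ATG — no ATG→stop ORF.
Frame -2: ATC TAT GAG CAC ATA GAC TCA CCC CAT AAT TTT ACC CTA CTA CAC TCA — no ATG→stop ORF.
Frame -3: TCT ATG AGC ACA TAG ACT CAC CCC ATA ATT TTA CCC TAC TAC ACT CAT — ATG at 6, stop TAG at 15 → 12 nt.
Forward-strand max 18 nt; reverse-strand max 12 nt. The forward strand has the longer ORF.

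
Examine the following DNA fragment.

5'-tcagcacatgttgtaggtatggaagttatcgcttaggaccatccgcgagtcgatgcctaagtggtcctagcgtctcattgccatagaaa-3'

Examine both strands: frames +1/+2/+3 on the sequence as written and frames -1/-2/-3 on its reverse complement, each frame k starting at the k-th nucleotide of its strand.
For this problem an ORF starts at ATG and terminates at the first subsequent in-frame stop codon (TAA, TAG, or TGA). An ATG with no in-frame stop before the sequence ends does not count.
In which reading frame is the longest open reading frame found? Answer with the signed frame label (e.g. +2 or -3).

Reverse complement (5'→3'): TTTCTATGGCAATGAGACGCTAGGACCACTTAGGCATCGACTCGCGGATGGTCCTAAGCGATAACTTCCATACCTACAACATGTGCTGA
Frame +1: TCA GCA CAT GTT GTA GGT ATG GAA GTT ATC GCT TAG GAC CAT CCG CGA GTC GAT GCC TAA GTG GTC CTA GCG TCT CAT TGC CAT AGA — ATG at 19, stop TAG at 34 → 18 nt.
Frame +2: CAG CAC ATG TTG TAG GTA TGG AAG TTA TCG CTT AGG ACC ATC CGC GAG TCG ATG CCT AAG TGG TCC TAG CGT CTC ATT GCC ATA GAA — ATG at 8, stop TAG at 14 → 9 nt; ATG at 53, stop TAG at 68 → 18 nt.
Frame +3: AGC ACA TGT TGT AGG TAT GGA AGT TAT CGC TTA GGA CCA TCC GCG AGT CGA TGC CTA AGT GGT CCT AGC GTC TCA TTG CCA TAG AAA — no ATG→stop ORF.
Frame -1: TTT CTA TGG CAA TGA GAC GCT AGG ACC ACT TAG GCA TCG ACT CGC GGA TGG TCC TAA GCG ATA ACT TCC ATA CCT ACA ACA TGT GCT — no ATG→stop ORF.
Frame -2: TTC TAT GGC AAT GAG ACG CTA GGA CCA CTT AGG CAT CGA CTC GCG GAT GGT CCT AAG CGA TAA CTT CCA TAC CTA CAA CAT GTG CTG — no ATG→stop ORF.
Frame -3: TCT ATG GCA ATG AGA CGC TAG GAC CAC TTA GGC ATC GAC TCG CGG ATG GTC CTA AGC GAT AAC TTC CAT ACC TAC AAC ATG TGC TGA — ATG at 6, stop TAG at 21 → 18 nt; ATG at 12, stop TAG at 21 → 12 nt; ATG at 48, stop TGA at 87 → 42 nt; ATG at 81, stop TGA at 87 → 9 nt.
Longest ORF is 42 nt in frame -3 (positions 48–89).

-3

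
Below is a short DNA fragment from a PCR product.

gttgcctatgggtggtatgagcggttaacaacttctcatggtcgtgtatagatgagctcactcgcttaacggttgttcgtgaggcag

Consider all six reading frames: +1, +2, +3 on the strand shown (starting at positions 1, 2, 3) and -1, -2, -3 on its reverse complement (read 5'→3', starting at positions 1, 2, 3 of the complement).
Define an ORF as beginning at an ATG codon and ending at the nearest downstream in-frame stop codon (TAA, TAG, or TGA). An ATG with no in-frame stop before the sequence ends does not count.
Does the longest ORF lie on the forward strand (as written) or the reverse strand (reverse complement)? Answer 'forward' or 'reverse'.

Reverse complement (5'→3'): CTGCCTCACGAACAACCGTTAAGCGAGTGAGCTCATCTATACACGACCATGAGAAGTTGTTAACCGCTCATACCACCCATAGGCAAC
Frame +1: GTT GCC TAT GGG TGG TAT GAG CGG TTA ACA ACT TCT CAT GGT CGT GTA TAG ATG AGC TCA CTC GCT TAA CGG TTG TTC GTG AGG CAG — ATG at 52, stop TAA at 67 → 18 nt.
Frame +2: TTG CCT ATG GGT GGT ATG AGC GGT TAA CAA CTT CTC ATG GTC GTG TAT AGA TGA GCT CAC TCG CTT AAC GGT TGT TCG TGA GGC — ATG at 8, stop TAA at 26 → 21 nt; ATG at 17, stop TAA at 26 → 12 nt; ATG at 38, stop TGA at 53 → 18 nt.
Frame +3: TGC CTA TGG GTG GTA TGA GCG GTT AAC AAC TTC TCA TGG TCG TGT ATA GAT GAG CTC ACT CGC TTA ACG GTT GTT CGT GAG GCA — no ATG→stop ORF.
Frame -1: CTG CCT CAC GAA CAA CCG TTA AGC GAG TGA GCT CAT CTA TAC ACG ACC ATG AGA AGT TGT TAA CCG CTC ATA CCA CCC ATA GGC AAC — ATG at 49, stop TAA at 61 → 15 nt.
Frame -2: TGC CTC ACG AAC AAC CGT TAA GCG AGT GAG CTC ATC TAT ACA CGA CCA TGA GAA GTT GTT AAC CGC TCA TAC CAC CCA TAG GCA — no ATG→stop ORF.
Frame -3: GCC TCA CGA ACA ACC GTT AAG CGA GTG AGC TCA TCT ATA CAC GAC CAT GAG AAG TTG TTA ACC GCT CAT ACC ACC CAT AGG CAA — no ATG→stop ORF.
Forward-strand max 21 nt; reverse-strand max 15 nt. The forward strand has the longer ORF.

forward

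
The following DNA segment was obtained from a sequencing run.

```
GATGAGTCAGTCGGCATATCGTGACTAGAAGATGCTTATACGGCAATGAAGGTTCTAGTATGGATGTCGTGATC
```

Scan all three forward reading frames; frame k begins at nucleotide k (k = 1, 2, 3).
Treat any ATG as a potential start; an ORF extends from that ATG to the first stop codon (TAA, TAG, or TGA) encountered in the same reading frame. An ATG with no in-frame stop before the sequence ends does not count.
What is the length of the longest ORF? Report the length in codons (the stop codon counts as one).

9

Frame 1: GAT GAG TCA GTC GGC ATA TCG TGA CTA GAA GAT GCT TAT ACG GCA ATG AAG GTT CTA GTA TGG ATG TCG TGA — ATG at 46, stop TGA at 70 → 27 nt; ATG at 64, stop TGA at 70 → 9 nt.
Frame 2: ATG AGT CAG TCG GCA TAT CGT GAC TAG AAG ATG CTT ATA CGG CAA TGA AGG TTC TAG TAT GGA TGT CGT GAT — ATG at 2, stop TAG at 26 → 27 nt; ATG at 32, stop TGA at 47 → 18 nt.
Frame 3: TGA GTC AGT CGG CAT ATC GTG ACT AGA AGA TGC TTA TAC GGC AAT GAA GGT TCT AGT ATG GAT GTC GTG ATC — no ATG→stop ORF.
Longest: frame 1, positions 46–72, 27 nt = 9 codons = 8 aa. → 9 codons.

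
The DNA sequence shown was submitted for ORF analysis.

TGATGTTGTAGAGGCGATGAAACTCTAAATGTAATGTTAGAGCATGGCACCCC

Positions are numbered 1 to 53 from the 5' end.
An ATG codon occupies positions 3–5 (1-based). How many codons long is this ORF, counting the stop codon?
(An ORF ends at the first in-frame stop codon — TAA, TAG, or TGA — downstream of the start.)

3

Codons from position 3: ATG (3–5), TTG (6–8), TAG (9–11).
TAG is the first in-frame stop; that's 3 codons including the stop.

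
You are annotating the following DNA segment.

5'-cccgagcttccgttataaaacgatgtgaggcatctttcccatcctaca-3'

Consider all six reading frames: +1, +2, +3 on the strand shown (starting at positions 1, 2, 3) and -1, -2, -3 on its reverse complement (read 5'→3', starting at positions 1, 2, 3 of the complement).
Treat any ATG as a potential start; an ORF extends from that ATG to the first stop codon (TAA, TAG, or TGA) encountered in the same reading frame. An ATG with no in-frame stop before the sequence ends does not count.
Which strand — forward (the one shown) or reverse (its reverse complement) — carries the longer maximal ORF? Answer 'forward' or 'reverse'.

reverse

Reverse complement (5'→3'): TGTAGGATGGGAAAGATGCCTCACATCGTTTTATAACGGAAGCTCGGG
Frame +1: CCC GAG CTT CCG TTA TAA AAC GAT GTG AGG CAT CTT TCC CAT CCT ACA — no ATG→stop ORF.
Frame +2: CCG AGC TTC CGT TAT AAA ACG ATG TGA GGC ATC TTT CCC ATC CTA — ATG at 23, stop TGA at 26 → 6 nt.
Frame +3: CGA GCT TCC GTT ATA AAA CGA TGT GAG GCA TCT TTC CCA TCC TAC — no ATG→stop ORF.
Frame -1: TGT AGG ATG GGA AAG ATG CCT CAC ATC GTT TTA TAA CGG AAG CTC GGG — ATG at 7, stop TAA at 34 → 30 nt; ATG at 16, stop TAA at 34 → 21 nt.
Frame -2: GTA GGA TGG GAA AGA TGC CTC ACA TCG TTT TAT AAC GGA AGC TCG — no ATG→stop ORF.
Frame -3: TAG GAT GGG AAA GAT GCC TCA CAT CGT TTT ATA ACG GAA GCT CGG — no ATG→stop ORF.
Forward-strand max 6 nt; reverse-strand max 30 nt. The reverse strand has the longer ORF.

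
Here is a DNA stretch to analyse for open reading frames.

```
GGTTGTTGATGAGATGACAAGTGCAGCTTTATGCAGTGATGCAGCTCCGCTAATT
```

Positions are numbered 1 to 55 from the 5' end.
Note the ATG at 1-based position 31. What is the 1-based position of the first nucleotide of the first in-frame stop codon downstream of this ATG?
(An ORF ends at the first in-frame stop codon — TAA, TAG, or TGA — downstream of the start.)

37

Codons from position 31: ATG (31–33), CAG (34–36), TGA (37–39).
TGA is a stop codon; it begins at position 37.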